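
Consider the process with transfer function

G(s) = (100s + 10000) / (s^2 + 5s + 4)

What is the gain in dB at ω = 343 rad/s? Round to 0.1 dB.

-10.4 dB

Substitute s = j343:
Numerator: 100(j343) + 10000 = 10000 + j34300
Denominator: (j343)^2 + 5(j343) + 4 = -117645 + j1715
|N| = √(10000² + 34300²) ≈ 35728, ∠N ≈ 73.75°
|D| = √(117645² + 1715²) ≈ 1.1766e+05, ∠D ≈ 179.16°
|G| = 35728 / 1.1766e+05 ≈ 0.30365
Gain = 20 log₁₀(0.30365) ≈ -10.35 dB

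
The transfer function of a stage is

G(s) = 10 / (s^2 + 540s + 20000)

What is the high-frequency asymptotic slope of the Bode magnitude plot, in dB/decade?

-40 dB/decade

Each pole contributes −20 dB/decade at high frequency; each zero contributes +20 dB/decade.
Net: 0 zero(s) − 2 pole(s) → -40 dB/decade.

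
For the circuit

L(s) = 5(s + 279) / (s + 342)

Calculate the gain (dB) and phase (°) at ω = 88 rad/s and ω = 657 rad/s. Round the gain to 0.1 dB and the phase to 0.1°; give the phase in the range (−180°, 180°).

At s = jω = j88:
zero (s+279): 279 + j88 → |·| = √(279²+88²) = √85585 ≈ 292.55, ∠ = arctan(88/279) ≈ 17.51°
pole (s+342): 342 + j88 → |·| = √(342²+88²) = √124708 ≈ 353.14, ∠ = arctan(88/342) ≈ 14.43°
|L| = 5 · 292.55 / 353.14 ≈ 4.1421
Gain = 20 log₁₀(4.1421) ≈ 12.34 dB
∠L = 17.51° − 14.43° = 3.08°

At s = jω = j657:
zero (s+279): 279 + j657 → |·| = √(279²+657²) = √509490 ≈ 713.79, ∠ = arctan(657/279) ≈ 66.99°
pole (s+342): 342 + j657 → |·| = √(342²+657²) = √548613 ≈ 740.68, ∠ = arctan(657/342) ≈ 62.50°
|L| = 5 · 713.79 / 740.68 ≈ 4.8185
Gain = 20 log₁₀(4.8185) ≈ 13.66 dB
∠L = 66.99° − 62.50° = 4.49°

ω = 88: 12.3 dB, 3.1°; ω = 657: 13.7 dB, 4.5°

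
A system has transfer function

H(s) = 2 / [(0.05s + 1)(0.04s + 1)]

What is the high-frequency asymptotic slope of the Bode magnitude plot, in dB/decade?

-40 dB/decade

Each pole contributes −20 dB/decade at high frequency; each zero contributes +20 dB/decade.
Net: 0 zero(s) − 2 pole(s) → -40 dB/decade.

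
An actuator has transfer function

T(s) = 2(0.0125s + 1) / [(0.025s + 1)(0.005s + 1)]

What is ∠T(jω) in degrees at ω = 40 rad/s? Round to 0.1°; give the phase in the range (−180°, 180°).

At ω = 40 rad/s:
zero (1 + j40·0.0125) = 1 + j0.5 → |·| ≈ 1.118, ∠ ≈ 26.57°
pole (1 + j40·0.025) = 1 + j1 → |·| ≈ 1.4142, ∠ ≈ 45.00°
pole (1 + j40·0.005) = 1 + j0.2 → |·| ≈ 1.0198, ∠ ≈ 11.31°
∠T = (26.57°) − (45.00° + 11.31°) = -29.74°

-29.7°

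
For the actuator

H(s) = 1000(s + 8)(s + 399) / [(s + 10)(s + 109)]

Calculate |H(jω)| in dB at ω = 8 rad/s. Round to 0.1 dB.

70.2 dB

At s = jω = j8:
zero (s+8): 8 + j8 → |·| = √(8²+8²) = √128 ≈ 11.314, ∠ = arctan(8/8) ≈ 45.00°
zero (s+399): 399 + j8 → |·| = √(399²+8²) = √159265 ≈ 399.08, ∠ = arctan(8/399) ≈ 1.15°
pole (s+10): 10 + j8 → |·| = √(10²+8²) = √164 ≈ 12.806, ∠ = arctan(8/10) ≈ 38.66°
pole (s+109): 109 + j8 → |·| = √(109²+8²) = √11945 ≈ 109.29, ∠ = arctan(8/109) ≈ 4.20°
|H| = 1000 · 4515.2 / 1399.6 ≈ 3226.1
Gain = 20 log₁₀(3226.1) ≈ 70.17 dB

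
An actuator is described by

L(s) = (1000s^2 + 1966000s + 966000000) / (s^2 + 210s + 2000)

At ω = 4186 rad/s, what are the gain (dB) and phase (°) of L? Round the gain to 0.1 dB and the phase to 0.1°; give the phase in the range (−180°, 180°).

60.5 dB, -23.6°

Substitute s = j4186:
Numerator: 1000(j4186)^2 + 1966000(j4186) + 966000000 = -16556596000 + j8229676000
Denominator: (j4186)^2 + 210(j4186) + 2000 = -17520596 + j879060
|N| = √(16556596000² + 8229676000²) ≈ 1.8489e+10, ∠N ≈ 153.57°
|D| = √(17520596² + 879060²) ≈ 1.7543e+07, ∠D ≈ 177.13°
|L| = 1.8489e+10 / 1.7543e+07 ≈ 1053.9
Gain = 20 log₁₀(1053.9) ≈ 60.46 dB
∠L = 153.57° − 177.13° = -23.56°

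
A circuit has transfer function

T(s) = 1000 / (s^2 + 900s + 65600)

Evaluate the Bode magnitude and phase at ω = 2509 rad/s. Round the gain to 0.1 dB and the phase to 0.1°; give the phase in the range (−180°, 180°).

Substitute s = j2509:
Numerator: 1000 = 1000 + j0
Denominator: (j2509)^2 + 900(j2509) + 65600 = -6229481 + j2258100
|N| = √(1000² + 0²) ≈ 1000, ∠N ≈ 0.00°
|D| = √(6229481² + 2258100²) ≈ 6.6261e+06, ∠D ≈ 160.08°
|T| = 1000 / 6.6261e+06 ≈ 0.00015092
Gain = 20 log₁₀(0.00015092) ≈ -76.43 dB
∠T = 0.00° − 160.08° = -160.08°

-76.4 dB, -160.1°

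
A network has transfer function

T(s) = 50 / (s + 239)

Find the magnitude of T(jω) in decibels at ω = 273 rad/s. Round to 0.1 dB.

Substitute s = j273:
Numerator: 50 = 50 + j0
Denominator: (j273) + 239 = 239 + j273
|N| = √(50² + 0²) ≈ 50, ∠N ≈ 0.00°
|D| = √(239² + 273²) ≈ 362.84, ∠D ≈ 48.80°
|T| = 50 / 362.84 ≈ 0.1378
Gain = 20 log₁₀(0.1378) ≈ -17.22 dB

-17.2 dB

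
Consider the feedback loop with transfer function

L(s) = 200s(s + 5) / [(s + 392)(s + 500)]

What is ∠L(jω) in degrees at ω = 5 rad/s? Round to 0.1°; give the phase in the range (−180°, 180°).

133.7°

At s = jω = j5:
zero (s+5): 5 + j5 → |·| = √(5²+5²) = √50 ≈ 7.0711, ∠ = arctan(5/5) ≈ 45.00°
zero at origin: s = j5 → |·| = 5, ∠ = 90.00°
pole (s+392): 392 + j5 → |·| = √(392²+5²) = √153689 ≈ 392.03, ∠ = arctan(5/392) ≈ 0.73°
pole (s+500): 500 + j5 → |·| = √(500²+5²) = √250025 ≈ 500.02, ∠ = arctan(5/500) ≈ 0.57°
∠L = 135.00° − 1.30° = 133.70°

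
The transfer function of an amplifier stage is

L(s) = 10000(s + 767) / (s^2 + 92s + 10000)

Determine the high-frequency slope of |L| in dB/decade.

Each pole contributes −20 dB/decade at high frequency; each zero contributes +20 dB/decade.
Net: 1 zero(s) − 2 pole(s) → -20 dB/decade.

-20 dB/decade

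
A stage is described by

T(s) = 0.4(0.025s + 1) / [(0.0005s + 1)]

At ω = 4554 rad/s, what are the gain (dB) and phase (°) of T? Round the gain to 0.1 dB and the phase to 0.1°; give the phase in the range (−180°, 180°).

At ω = 4554 rad/s:
zero (1 + j4554·0.025) = 1 + j113.85 → |·| ≈ 113.85, ∠ ≈ 89.50°
pole (1 + j4554·0.0005) = 1 + j2.277 → |·| ≈ 2.4869, ∠ ≈ 66.29°
|T| = 0.4 · 113.85 / (2.4869) ≈ 18.312
Gain = 20 log₁₀(18.312) ≈ 25.25 dB
∠T = (89.50°) − (66.29°) = 23.21°

25.3 dB, 23.2°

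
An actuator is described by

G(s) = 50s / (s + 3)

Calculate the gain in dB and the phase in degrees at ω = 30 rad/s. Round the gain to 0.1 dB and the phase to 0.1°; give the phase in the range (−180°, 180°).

At s = jω = j30:
zero at origin: s = j30 → |·| = 30, ∠ = 90.00°
pole (s+3): 3 + j30 → |·| = √(3²+30²) = √909 ≈ 30.15, ∠ = arctan(30/3) ≈ 84.29°
|G| = 50 · 30 / 30.15 ≈ 49.751
Gain = 20 log₁₀(49.751) ≈ 33.94 dB
∠G = 90.00° − 84.29° = 5.71°

33.9 dB, 5.7°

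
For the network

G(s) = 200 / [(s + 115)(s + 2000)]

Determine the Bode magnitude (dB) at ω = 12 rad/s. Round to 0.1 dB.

-61.3 dB

At s = jω = j12:
pole (s+115): 115 + j12 → |·| = √(115²+12²) = √13369 ≈ 115.62, ∠ = arctan(12/115) ≈ 5.96°
pole (s+2000): 2000 + j12 → |·| = √(2000²+12²) = √4000144 ≈ 2000, ∠ = arctan(12/2000) ≈ 0.34°
|G| = 200 / 2.3124e+05 ≈ 0.0008649
Gain = 20 log₁₀(0.0008649) ≈ -61.26 dB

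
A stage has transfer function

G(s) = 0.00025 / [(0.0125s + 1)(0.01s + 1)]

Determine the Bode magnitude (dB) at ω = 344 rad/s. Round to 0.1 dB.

At ω = 344 rad/s:
pole (1 + j344·0.0125) = 1 + j4.3 → |·| ≈ 4.4147, ∠ ≈ 76.91°
pole (1 + j344·0.01) = 1 + j3.44 → |·| ≈ 3.5824, ∠ ≈ 73.79°
|G| = 0.00025 · 1 / (4.4147 · 3.5824) ≈ 1.5808e-05
Gain = 20 log₁₀(1.5808e-05) ≈ -96.02 dB

-96.0 dB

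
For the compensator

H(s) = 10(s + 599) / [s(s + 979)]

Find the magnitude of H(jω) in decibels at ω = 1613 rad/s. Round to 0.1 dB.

At s = jω = j1613:
zero (s+599): 599 + j1613 → |·| = √(599²+1613²) = √2960570 ≈ 1720.6, ∠ = arctan(1613/599) ≈ 69.63°
pole (s+979): 979 + j1613 → |·| = √(979²+1613²) = √3560210 ≈ 1886.9, ∠ = arctan(1613/979) ≈ 58.74°
pole at origin: |s| = 1613, ∠ = 90.00° (in denominator)
|H| = 10 · 1720.6 / 3.0436e+06 ≈ 0.0056532
Gain = 20 log₁₀(0.0056532) ≈ -44.95 dB

-45.0 dB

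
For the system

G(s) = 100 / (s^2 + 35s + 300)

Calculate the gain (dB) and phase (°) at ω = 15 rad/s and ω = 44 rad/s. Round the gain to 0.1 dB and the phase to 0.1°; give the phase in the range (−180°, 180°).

Substitute s = j15:
Numerator: 100 = 100 + j0
Denominator: (j15)^2 + 35(j15) + 300 = 75 + j525
|N| = √(100² + 0²) ≈ 100, ∠N ≈ 0.00°
|D| = √(75² + 525²) ≈ 530.33, ∠D ≈ 81.87°
|G| = 100 / 530.33 ≈ 0.18856
Gain = 20 log₁₀(0.18856) ≈ -14.49 dB
∠G = 0.00° − 81.87° = -81.87°

Substitute s = j44:
Numerator: 100 = 100 + j0
Denominator: (j44)^2 + 35(j44) + 300 = -1636 + j1540
|N| = √(100² + 0²) ≈ 100, ∠N ≈ 0.00°
|D| = √(1636² + 1540²) ≈ 2246.8, ∠D ≈ 136.73°
|G| = 100 / 2246.8 ≈ 0.044508
Gain = 20 log₁₀(0.044508) ≈ -27.03 dB
∠G = 0.00° − 136.73° = -136.73°

ω = 15: -14.5 dB, -81.9°; ω = 44: -27.0 dB, -136.7°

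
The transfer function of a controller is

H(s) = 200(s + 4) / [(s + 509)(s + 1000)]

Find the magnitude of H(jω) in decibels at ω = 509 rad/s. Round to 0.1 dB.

-18.0 dB

At s = jω = j509:
zero (s+4): 4 + j509 → |·| = √(4²+509²) = √259097 ≈ 509.02, ∠ = arctan(509/4) ≈ 89.55°
pole (s+509): 509 + j509 → |·| = √(509²+509²) = √518162 ≈ 719.83, ∠ = arctan(509/509) ≈ 45.00°
pole (s+1000): 1000 + j509 → |·| = √(1000²+509²) = √1259081 ≈ 1122.1, ∠ = arctan(509/1000) ≈ 26.98°
|H| = 200 · 509.02 / 8.0772e+05 ≈ 0.12604
Gain = 20 log₁₀(0.12604) ≈ -17.99 dB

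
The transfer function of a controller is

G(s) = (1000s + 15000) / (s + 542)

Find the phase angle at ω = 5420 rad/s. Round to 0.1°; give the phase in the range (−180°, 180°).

Substitute s = j5420:
Numerator: 1000(j5420) + 15000 = 15000 + j5420000
Denominator: (j5420) + 542 = 542 + j5420
|N| = √(15000² + 5420000²) ≈ 5.42e+06, ∠N ≈ 89.84°
|D| = √(542² + 5420²) ≈ 5447, ∠D ≈ 84.29°
∠G = 89.84° − 84.29° = 5.55°

5.6°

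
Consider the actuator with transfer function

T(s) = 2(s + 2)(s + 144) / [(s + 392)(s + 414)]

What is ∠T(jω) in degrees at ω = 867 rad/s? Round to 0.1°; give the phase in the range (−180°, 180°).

40.3°

At s = jω = j867:
zero (s+2): 2 + j867 → |·| = √(2²+867²) = √751693 ≈ 867, ∠ = arctan(867/2) ≈ 89.87°
zero (s+144): 144 + j867 → |·| = √(144²+867²) = √772425 ≈ 878.88, ∠ = arctan(867/144) ≈ 80.57°
pole (s+392): 392 + j867 → |·| = √(392²+867²) = √905353 ≈ 951.5, ∠ = arctan(867/392) ≈ 65.67°
pole (s+414): 414 + j867 → |·| = √(414²+867²) = √923085 ≈ 960.77, ∠ = arctan(867/414) ≈ 64.48°
∠T = 170.44° − 130.15° = 40.29°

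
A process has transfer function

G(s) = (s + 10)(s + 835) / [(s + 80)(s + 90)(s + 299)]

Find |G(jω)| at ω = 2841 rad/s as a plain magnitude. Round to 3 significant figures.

At s = jω = j2841:
zero (s+10): 10 + j2841 → |·| = √(10²+2841²) = √8071381 ≈ 2841, ∠ = arctan(2841/10) ≈ 89.80°
zero (s+835): 835 + j2841 → |·| = √(835²+2841²) = √8768506 ≈ 2961.2, ∠ = arctan(2841/835) ≈ 73.62°
pole (s+80): 80 + j2841 → |·| = √(80²+2841²) = √8077681 ≈ 2842.1, ∠ = arctan(2841/80) ≈ 88.39°
pole (s+90): 90 + j2841 → |·| = √(90²+2841²) = √8079381 ≈ 2842.4, ∠ = arctan(2841/90) ≈ 88.19°
pole (s+299): 299 + j2841 → |·| = √(299²+2841²) = √8160682 ≈ 2856.7, ∠ = arctan(2841/299) ≈ 83.99°
|G| = 1 · 8.4128e+06 / 2.3078e+10 ≈ 0.00036454

0.000365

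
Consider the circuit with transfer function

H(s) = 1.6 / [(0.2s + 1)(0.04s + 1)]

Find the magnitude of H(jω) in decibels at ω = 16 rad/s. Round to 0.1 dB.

At ω = 16 rad/s:
pole (1 + j16·0.2) = 1 + j3.2 → |·| ≈ 3.3526, ∠ ≈ 72.65°
pole (1 + j16·0.04) = 1 + j0.64 → |·| ≈ 1.1873, ∠ ≈ 32.62°
|H| = 1.6 · 1 / (3.3526 · 1.1873) ≈ 0.40196
Gain = 20 log₁₀(0.40196) ≈ -7.92 dB

-7.9 dB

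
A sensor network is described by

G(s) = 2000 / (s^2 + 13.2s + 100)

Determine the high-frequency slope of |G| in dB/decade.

Each pole contributes −20 dB/decade at high frequency; each zero contributes +20 dB/decade.
Net: 0 zero(s) − 2 pole(s) → -40 dB/decade.

-40 dB/decade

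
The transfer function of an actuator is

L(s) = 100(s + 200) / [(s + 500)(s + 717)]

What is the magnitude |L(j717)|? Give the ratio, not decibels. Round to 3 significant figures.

At s = jω = j717:
zero (s+200): 200 + j717 → |·| = √(200²+717²) = √554089 ≈ 744.37, ∠ = arctan(717/200) ≈ 74.41°
pole (s+500): 500 + j717 → |·| = √(500²+717²) = √764089 ≈ 874.12, ∠ = arctan(717/500) ≈ 55.11°
pole (s+717): 717 + j717 → |·| = √(717²+717²) = √1028178 ≈ 1014, ∠ = arctan(717/717) ≈ 45.00°
|L| = 100 · 744.37 / 8.8636e+05 ≈ 0.083981

0.0840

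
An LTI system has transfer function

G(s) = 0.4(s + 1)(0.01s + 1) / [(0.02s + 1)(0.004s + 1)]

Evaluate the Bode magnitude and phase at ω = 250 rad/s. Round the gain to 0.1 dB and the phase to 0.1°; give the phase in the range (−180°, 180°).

31.4 dB, 34.3°

At ω = 250 rad/s:
zero (1 + j250·1) = 1 + j250 → |·| ≈ 250, ∠ ≈ 89.77°
zero (1 + j250·0.01) = 1 + j2.5 → |·| ≈ 2.6926, ∠ ≈ 68.20°
pole (1 + j250·0.02) = 1 + j5 → |·| ≈ 5.099, ∠ ≈ 78.69°
pole (1 + j250·0.004) = 1 + j1 → |·| ≈ 1.4142, ∠ ≈ 45.00°
|G| = 0.4 · 250 · 2.6926 / (5.099 · 1.4142) ≈ 37.34
Gain = 20 log₁₀(37.34) ≈ 31.44 dB
∠G = (89.77° + 68.20°) − (78.69° + 45.00°) = 34.28°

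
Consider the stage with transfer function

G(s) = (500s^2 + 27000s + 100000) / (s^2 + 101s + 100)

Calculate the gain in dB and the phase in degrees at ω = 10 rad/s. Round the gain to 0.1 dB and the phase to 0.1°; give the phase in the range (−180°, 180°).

Substitute s = j10:
Numerator: 500(j10)^2 + 27000(j10) + 100000 = 50000 + j270000
Denominator: (j10)^2 + 101(j10) + 100 = 0 + j1010
|N| = √(50000² + 270000²) ≈ 2.7459e+05, ∠N ≈ 79.51°
|D| = √(0² + 1010²) ≈ 1010, ∠D ≈ 90.00°
|G| = 2.7459e+05 / 1010 ≈ 271.87
Gain = 20 log₁₀(271.87) ≈ 48.69 dB
∠G = 79.51° − 90.00° = -10.49°

48.7 dB, -10.5°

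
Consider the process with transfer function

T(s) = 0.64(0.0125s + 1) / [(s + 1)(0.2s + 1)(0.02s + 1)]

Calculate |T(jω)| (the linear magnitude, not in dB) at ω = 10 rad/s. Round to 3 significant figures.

At ω = 10 rad/s:
zero (1 + j10·0.0125) = 1 + j0.125 → |·| ≈ 1.0078, ∠ ≈ 7.13°
pole (1 + j10·1) = 1 + j10 → |·| ≈ 10.05, ∠ ≈ 84.29°
pole (1 + j10·0.2) = 1 + j2 → |·| ≈ 2.2361, ∠ ≈ 63.43°
pole (1 + j10·0.02) = 1 + j0.2 → |·| ≈ 1.0198, ∠ ≈ 11.31°
|T| = 0.64 · 1.0078 / (10.05 · 2.2361 · 1.0198) ≈ 0.028144

0.0281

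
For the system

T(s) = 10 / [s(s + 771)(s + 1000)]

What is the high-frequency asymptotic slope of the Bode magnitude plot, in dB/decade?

-60 dB/decade

Each pole contributes −20 dB/decade at high frequency; each zero contributes +20 dB/decade.
Net: 0 zero(s) − 3 pole(s) → -60 dB/decade.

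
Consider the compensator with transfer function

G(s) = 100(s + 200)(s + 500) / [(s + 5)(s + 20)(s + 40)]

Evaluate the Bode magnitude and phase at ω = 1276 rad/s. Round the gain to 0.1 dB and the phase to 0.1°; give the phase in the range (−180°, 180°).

At s = jω = j1276:
zero (s+200): 200 + j1276 → |·| = √(200²+1276²) = √1668176 ≈ 1291.6, ∠ = arctan(1276/200) ≈ 81.09°
zero (s+500): 500 + j1276 → |·| = √(500²+1276²) = √1878176 ≈ 1370.5, ∠ = arctan(1276/500) ≈ 68.60°
pole (s+5): 5 + j1276 → |·| = √(5²+1276²) = √1628201 ≈ 1276, ∠ = arctan(1276/5) ≈ 89.78°
pole (s+20): 20 + j1276 → |·| = √(20²+1276²) = √1628576 ≈ 1276.2, ∠ = arctan(1276/20) ≈ 89.10°
pole (s+40): 40 + j1276 → |·| = √(40²+1276²) = √1629776 ≈ 1276.6, ∠ = arctan(1276/40) ≈ 88.20°
|G| = 100 · 1.7701e+06 / 2.0789e+09 ≈ 0.085146
Gain = 20 log₁₀(0.085146) ≈ -21.40 dB
∠G = 149.69° − 267.08° = -117.39°

-21.4 dB, -117.4°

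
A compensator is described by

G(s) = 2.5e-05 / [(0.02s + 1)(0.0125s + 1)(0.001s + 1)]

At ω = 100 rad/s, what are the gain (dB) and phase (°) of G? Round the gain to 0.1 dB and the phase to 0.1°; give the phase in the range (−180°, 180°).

At ω = 100 rad/s:
pole (1 + j100·0.02) = 1 + j2 → |·| ≈ 2.2361, ∠ ≈ 63.43°
pole (1 + j100·0.0125) = 1 + j1.25 → |·| ≈ 1.6008, ∠ ≈ 51.34°
pole (1 + j100·0.001) = 1 + j0.1 → |·| ≈ 1.005, ∠ ≈ 5.71°
|G| = 2.5e-05 · 1 / (2.2361 · 1.6008 · 1.005) ≈ 6.9494e-06
Gain = 20 log₁₀(6.9494e-06) ≈ -103.16 dB
∠G = (0°) − (63.43° + 51.34° + 5.71°) = -120.48°

-103.2 dB, -120.5°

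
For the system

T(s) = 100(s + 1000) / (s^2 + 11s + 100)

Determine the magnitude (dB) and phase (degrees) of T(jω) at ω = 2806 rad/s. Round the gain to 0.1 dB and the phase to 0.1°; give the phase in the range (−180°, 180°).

-28.4 dB, -109.4°

At s = jω = j2806:
zero (s+1000): 1000 + j2806 → |·| = √(1000²+2806²) = √8873636 ≈ 2978.9, ∠ = arctan(2806/1000) ≈ 70.38°
quadratic: (j2806)² + 11·j2806 + 100 = -7873536 + j30866 → |·| ≈ 7.8736e+06, ∠ ≈ 179.78°
|T| = 100 · 2978.9 / 7.8736e+06 ≈ 0.037834
Gain = 20 log₁₀(0.037834) ≈ -28.44 dB
∠T = 70.38° − 179.78° = -109.40°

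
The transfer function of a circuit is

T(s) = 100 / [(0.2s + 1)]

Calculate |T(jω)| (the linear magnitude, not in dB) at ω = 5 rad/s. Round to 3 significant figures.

At ω = 5 rad/s:
pole (1 + j5·0.2) = 1 + j1 → |·| ≈ 1.4142, ∠ ≈ 45.00°
|T| = 100 · 1 / (1.4142) ≈ 70.711

70.7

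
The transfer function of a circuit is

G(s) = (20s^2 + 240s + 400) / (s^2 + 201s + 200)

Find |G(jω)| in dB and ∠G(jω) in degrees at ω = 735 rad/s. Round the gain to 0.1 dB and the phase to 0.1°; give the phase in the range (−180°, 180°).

Substitute s = j735:
Numerator: 20(j735)^2 + 240(j735) + 400 = -10804100 + j176400
Denominator: (j735)^2 + 201(j735) + 200 = -540025 + j147735
|N| = √(10804100² + 176400²) ≈ 1.0806e+07, ∠N ≈ 179.06°
|D| = √(540025² + 147735²) ≈ 5.5987e+05, ∠D ≈ 164.70°
|G| = 1.0806e+07 / 5.5987e+05 ≈ 19.301
Gain = 20 log₁₀(19.301) ≈ 25.71 dB
∠G = 179.06° − 164.70° = 14.36°

25.7 dB, 14.4°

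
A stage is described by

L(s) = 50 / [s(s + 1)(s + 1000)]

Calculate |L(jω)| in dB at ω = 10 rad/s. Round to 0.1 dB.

At s = jω = j10:
pole (s+1): 1 + j10 → |·| = √(1²+10²) = √101 ≈ 10.05, ∠ = arctan(10/1) ≈ 84.29°
pole (s+1000): 1000 + j10 → |·| = √(1000²+10²) = √1000100 ≈ 1000, ∠ = arctan(10/1000) ≈ 0.57°
pole at origin: |s| = 10, ∠ = 90.00° (in denominator)
|L| = 50 / 1.005e+05 ≈ 0.00049751
Gain = 20 log₁₀(0.00049751) ≈ -66.06 dB

-66.1 dB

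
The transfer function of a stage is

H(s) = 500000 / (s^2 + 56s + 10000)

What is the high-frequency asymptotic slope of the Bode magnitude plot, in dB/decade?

-40 dB/decade

Each pole contributes −20 dB/decade at high frequency; each zero contributes +20 dB/decade.
Net: 0 zero(s) − 2 pole(s) → -40 dB/decade.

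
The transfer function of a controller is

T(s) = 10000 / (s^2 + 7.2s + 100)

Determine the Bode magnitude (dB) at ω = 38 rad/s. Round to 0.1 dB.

17.3 dB

At s = jω = j38:
quadratic: (j38)² + 7.2·j38 + 100 = -1344 + j273.6 → |·| ≈ 1371.6, ∠ ≈ 168.49°
|T| = 10000 / 1371.6 ≈ 7.2908
Gain = 20 log₁₀(7.2908) ≈ 17.26 dB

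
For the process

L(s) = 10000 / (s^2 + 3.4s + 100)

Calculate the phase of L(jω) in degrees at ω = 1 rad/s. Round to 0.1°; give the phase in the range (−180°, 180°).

-2.0°

At s = jω = j1:
quadratic: (j1)² + 3.4·j1 + 100 = 99 + j3.4 → |·| ≈ 99.058, ∠ ≈ 1.97°
∠L = 0.00° − 1.97° = -1.97°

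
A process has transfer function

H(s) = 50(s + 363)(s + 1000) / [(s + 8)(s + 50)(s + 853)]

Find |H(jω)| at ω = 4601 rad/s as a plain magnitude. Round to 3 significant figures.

0.0110

At s = jω = j4601:
zero (s+363): 363 + j4601 → |·| = √(363²+4601²) = √21300970 ≈ 4615.3, ∠ = arctan(4601/363) ≈ 85.49°
zero (s+1000): 1000 + j4601 → |·| = √(1000²+4601²) = √22169201 ≈ 4708.4, ∠ = arctan(4601/1000) ≈ 77.74°
pole (s+8): 8 + j4601 → |·| = √(8²+4601²) = √21169265 ≈ 4601, ∠ = arctan(4601/8) ≈ 89.90°
pole (s+50): 50 + j4601 → |·| = √(50²+4601²) = √21171701 ≈ 4601.3, ∠ = arctan(4601/50) ≈ 89.38°
pole (s+853): 853 + j4601 → |·| = √(853²+4601²) = √21896810 ≈ 4679.4, ∠ = arctan(4601/853) ≈ 79.50°
|H| = 50 · 2.1731e+07 / 9.9066e+10 ≈ 0.010968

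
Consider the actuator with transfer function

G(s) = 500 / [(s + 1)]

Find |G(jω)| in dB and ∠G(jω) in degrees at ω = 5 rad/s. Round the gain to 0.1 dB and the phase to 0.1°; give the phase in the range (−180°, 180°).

39.8 dB, -78.7°

At ω = 5 rad/s:
pole (1 + j5·1) = 1 + j5 → |·| ≈ 5.099, ∠ ≈ 78.69°
|G| = 500 · 1 / (5.099) ≈ 98.058
Gain = 20 log₁₀(98.058) ≈ 39.83 dB
∠G = (0°) − (78.69°) = -78.69°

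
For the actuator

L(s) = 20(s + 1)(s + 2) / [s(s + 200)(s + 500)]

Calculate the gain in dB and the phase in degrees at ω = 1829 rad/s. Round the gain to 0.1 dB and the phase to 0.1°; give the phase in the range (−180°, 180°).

-39.6 dB, -68.6°

At s = jω = j1829:
zero (s+1): 1 + j1829 → |·| = √(1²+1829²) = √3345242 ≈ 1829, ∠ = arctan(1829/1) ≈ 89.97°
zero (s+2): 2 + j1829 → |·| = √(2²+1829²) = √3345245 ≈ 1829, ∠ = arctan(1829/2) ≈ 89.94°
pole (s+200): 200 + j1829 → |·| = √(200²+1829²) = √3385241 ≈ 1839.9, ∠ = arctan(1829/200) ≈ 83.76°
pole (s+500): 500 + j1829 → |·| = √(500²+1829²) = √3595241 ≈ 1896.1, ∠ = arctan(1829/500) ≈ 74.71°
pole at origin: |s| = 1829, ∠ = 90.00° (in denominator)
|L| = 20 · 3.3452e+06 / 6.3807e+09 ≈ 0.010485
Gain = 20 log₁₀(0.010485) ≈ -39.59 dB
∠L = 179.91° − 248.47° = -68.56°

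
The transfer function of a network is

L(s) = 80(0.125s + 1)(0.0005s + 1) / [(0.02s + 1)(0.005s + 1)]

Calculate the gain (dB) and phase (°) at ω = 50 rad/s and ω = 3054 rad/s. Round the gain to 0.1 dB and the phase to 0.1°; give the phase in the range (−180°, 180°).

At ω = 50 rad/s:
zero (1 + j50·0.125) = 1 + j6.25 → |·| ≈ 6.3295, ∠ ≈ 80.91°
zero (1 + j50·0.0005) = 1 + j0.025 → |·| ≈ 1.0003, ∠ ≈ 1.43°
pole (1 + j50·0.02) = 1 + j1 → |·| ≈ 1.4142, ∠ ≈ 45.00°
pole (1 + j50·0.005) = 1 + j0.25 → |·| ≈ 1.0308, ∠ ≈ 14.04°
|L| = 80 · 6.3295 · 1.0003 / (1.4142 · 1.0308) ≈ 347.46
Gain = 20 log₁₀(347.46) ≈ 50.82 dB
∠L = (80.91° + 1.43°) − (45.00° + 14.04°) = 23.30°

At ω = 3054 rad/s:
zero (1 + j3054·0.125) = 1 + j381.75 → |·| ≈ 381.75, ∠ ≈ 89.85°
zero (1 + j3054·0.0005) = 1 + j1.527 → |·| ≈ 1.8253, ∠ ≈ 56.78°
pole (1 + j3054·0.02) = 1 + j61.08 → |·| ≈ 61.088, ∠ ≈ 89.06°
pole (1 + j3054·0.005) = 1 + j15.27 → |·| ≈ 15.303, ∠ ≈ 86.25°
|L| = 80 · 381.75 · 1.8253 / (61.088 · 15.303) ≈ 59.631
Gain = 20 log₁₀(59.631) ≈ 35.51 dB
∠L = (89.85° + 56.78°) − (89.06° + 86.25°) = -28.68°

ω = 50: 50.8 dB, 23.3°; ω = 3054: 35.5 dB, -28.7°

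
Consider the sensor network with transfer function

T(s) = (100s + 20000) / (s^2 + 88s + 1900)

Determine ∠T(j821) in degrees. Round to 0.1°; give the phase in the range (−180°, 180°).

-97.6°

Substitute s = j821:
Numerator: 100(j821) + 20000 = 20000 + j82100
Denominator: (j821)^2 + 88(j821) + 1900 = -672141 + j72248
|N| = √(20000² + 82100²) ≈ 84501, ∠N ≈ 76.31°
|D| = √(672141² + 72248²) ≈ 6.7601e+05, ∠D ≈ 173.86°
∠T = 76.31° − 173.86° = -97.55°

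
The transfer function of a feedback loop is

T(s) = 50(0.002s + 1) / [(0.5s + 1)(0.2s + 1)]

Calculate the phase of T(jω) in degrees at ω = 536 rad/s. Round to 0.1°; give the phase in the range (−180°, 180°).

At ω = 536 rad/s:
zero (1 + j536·0.002) = 1 + j1.072 → |·| ≈ 1.466, ∠ ≈ 46.99°
pole (1 + j536·0.5) = 1 + j268 → |·| ≈ 268, ∠ ≈ 89.79°
pole (1 + j536·0.2) = 1 + j107.2 → |·| ≈ 107.2, ∠ ≈ 89.47°
∠T = (46.99°) − (89.79° + 89.47°) = -132.27°

-132.3°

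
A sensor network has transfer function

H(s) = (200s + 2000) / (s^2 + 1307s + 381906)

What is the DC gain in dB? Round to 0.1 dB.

-45.6 dB

H(0) = 2000 / 381906 ≈ 0.0052369
20 log₁₀(0.0052369) ≈ -45.62 dB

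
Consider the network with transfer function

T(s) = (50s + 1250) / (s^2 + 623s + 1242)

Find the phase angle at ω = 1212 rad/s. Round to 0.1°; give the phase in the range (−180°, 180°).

Substitute s = j1212:
Numerator: 50(j1212) + 1250 = 1250 + j60600
Denominator: (j1212)^2 + 623(j1212) + 1242 = -1467702 + j755076
|N| = √(1250² + 60600²) ≈ 60613, ∠N ≈ 88.82°
|D| = √(1467702² + 755076²) ≈ 1.6505e+06, ∠D ≈ 152.78°
∠T = 88.82° − 152.78° = -63.96°

-64.0°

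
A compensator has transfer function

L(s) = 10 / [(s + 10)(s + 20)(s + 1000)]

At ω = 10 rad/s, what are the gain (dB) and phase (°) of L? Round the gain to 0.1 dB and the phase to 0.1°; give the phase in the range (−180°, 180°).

At s = jω = j10:
pole (s+10): 10 + j10 → |·| = √(10²+10²) = √200 ≈ 14.142, ∠ = arctan(10/10) ≈ 45.00°
pole (s+20): 20 + j10 → |·| = √(20²+10²) = √500 ≈ 22.361, ∠ = arctan(10/20) ≈ 26.57°
pole (s+1000): 1000 + j10 → |·| = √(1000²+10²) = √1000100 ≈ 1000, ∠ = arctan(10/1000) ≈ 0.57°
|L| = 10 / 3.1623e+05 ≈ 3.1623e-05
Gain = 20 log₁₀(3.1623e-05) ≈ -90.00 dB
∠L = 0.00° − 72.14° = -72.14°

-90.0 dB, -72.1°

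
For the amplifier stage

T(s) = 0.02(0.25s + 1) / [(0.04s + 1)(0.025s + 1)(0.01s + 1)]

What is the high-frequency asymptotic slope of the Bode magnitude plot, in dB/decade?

-40 dB/decade

Each pole contributes −20 dB/decade at high frequency; each zero contributes +20 dB/decade.
Net: 1 zero(s) − 3 pole(s) → -40 dB/decade.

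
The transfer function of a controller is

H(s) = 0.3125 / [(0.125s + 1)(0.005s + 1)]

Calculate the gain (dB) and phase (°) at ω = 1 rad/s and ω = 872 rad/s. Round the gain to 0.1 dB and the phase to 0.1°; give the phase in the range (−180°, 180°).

At ω = 1 rad/s:
pole (1 + j1·0.125) = 1 + j0.125 → |·| ≈ 1.0078, ∠ ≈ 7.13°
pole (1 + j1·0.005) = 1 + j0.005 → |·| ≈ 1, ∠ ≈ 0.29°
|H| = 0.3125 · 1 / (1.0078 · 1) ≈ 0.31008
Gain = 20 log₁₀(0.31008) ≈ -10.17 dB
∠H = (0°) − (7.13° + 0.29°) = -7.42°

At ω = 872 rad/s:
pole (1 + j872·0.125) = 1 + j109 → |·| ≈ 109, ∠ ≈ 89.47°
pole (1 + j872·0.005) = 1 + j4.36 → |·| ≈ 4.4732, ∠ ≈ 77.08°
|H| = 0.3125 · 1 / (109 · 4.4732) ≈ 0.00064092
Gain = 20 log₁₀(0.00064092) ≈ -63.86 dB
∠H = (0°) − (89.47° + 77.08°) = -166.55°

ω = 1: -10.2 dB, -7.4°; ω = 872: -63.9 dB, -166.6°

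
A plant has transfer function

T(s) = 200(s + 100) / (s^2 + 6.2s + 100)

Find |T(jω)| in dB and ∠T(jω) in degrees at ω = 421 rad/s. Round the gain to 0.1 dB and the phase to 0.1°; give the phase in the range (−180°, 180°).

At s = jω = j421:
zero (s+100): 100 + j421 → |·| = √(100²+421²) = √187241 ≈ 432.71, ∠ = arctan(421/100) ≈ 76.64°
quadratic: (j421)² + 6.2·j421 + 100 = -177141 + j2610.2 → |·| ≈ 1.7716e+05, ∠ ≈ 179.16°
|T| = 200 · 432.71 / 1.7716e+05 ≈ 0.4885
Gain = 20 log₁₀(0.4885) ≈ -6.22 dB
∠T = 76.64° − 179.16° = -102.52°

-6.2 dB, -102.5°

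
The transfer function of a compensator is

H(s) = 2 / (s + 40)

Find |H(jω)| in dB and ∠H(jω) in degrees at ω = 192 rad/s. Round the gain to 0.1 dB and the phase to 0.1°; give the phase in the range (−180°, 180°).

Substitute s = j192:
Numerator: 2 = 2 + j0
Denominator: (j192) + 40 = 40 + j192
|N| = √(2² + 0²) ≈ 2, ∠N ≈ 0.00°
|D| = √(40² + 192²) ≈ 196.12, ∠D ≈ 78.23°
|H| = 2 / 196.12 ≈ 0.010198
Gain = 20 log₁₀(0.010198) ≈ -39.83 dB
∠H = 0.00° − 78.23° = -78.23°

-39.8 dB, -78.2°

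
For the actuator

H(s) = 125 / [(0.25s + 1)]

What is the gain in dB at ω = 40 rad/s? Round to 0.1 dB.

21.9 dB

At ω = 40 rad/s:
pole (1 + j40·0.25) = 1 + j10 → |·| ≈ 10.05, ∠ ≈ 84.29°
|H| = 125 · 1 / (10.05) ≈ 12.438
Gain = 20 log₁₀(12.438) ≈ 21.90 dB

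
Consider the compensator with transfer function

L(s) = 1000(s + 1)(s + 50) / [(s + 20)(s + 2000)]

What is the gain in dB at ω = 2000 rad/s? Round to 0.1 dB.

57.0 dB

At s = jω = j2000:
zero (s+1): 1 + j2000 → |·| = √(1²+2000²) = √4000001 ≈ 2000, ∠ = arctan(2000/1) ≈ 89.97°
zero (s+50): 50 + j2000 → |·| = √(50²+2000²) = √4002500 ≈ 2000.6, ∠ = arctan(2000/50) ≈ 88.57°
pole (s+20): 20 + j2000 → |·| = √(20²+2000²) = √4000400 ≈ 2000.1, ∠ = arctan(2000/20) ≈ 89.43°
pole (s+2000): 2000 + j2000 → |·| = √(2000²+2000²) = √8000000 ≈ 2828.4, ∠ = arctan(2000/2000) ≈ 45.00°
|L| = 1000 · 4.0012e+06 / 5.6571e+06 ≈ 707.29
Gain = 20 log₁₀(707.29) ≈ 56.99 dB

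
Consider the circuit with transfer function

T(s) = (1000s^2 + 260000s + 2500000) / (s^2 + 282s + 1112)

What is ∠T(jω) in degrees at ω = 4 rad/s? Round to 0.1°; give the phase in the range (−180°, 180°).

Substitute s = j4:
Numerator: 1000(j4)^2 + 260000(j4) + 2500000 = 2484000 + j1040000
Denominator: (j4)^2 + 282(j4) + 1112 = 1096 + j1128
|N| = √(2484000² + 1040000²) ≈ 2.6929e+06, ∠N ≈ 22.72°
|D| = √(1096² + 1128²) ≈ 1572.8, ∠D ≈ 45.82°
∠T = 22.72° − 45.82° = -23.10°

-23.1°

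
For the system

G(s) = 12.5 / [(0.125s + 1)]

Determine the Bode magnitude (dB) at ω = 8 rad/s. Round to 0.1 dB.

At ω = 8 rad/s:
pole (1 + j8·0.125) = 1 + j1 → |·| ≈ 1.4142, ∠ ≈ 45.00°
|G| = 12.5 · 1 / (1.4142) ≈ 8.8389
Gain = 20 log₁₀(8.8389) ≈ 18.93 dB

18.9 dB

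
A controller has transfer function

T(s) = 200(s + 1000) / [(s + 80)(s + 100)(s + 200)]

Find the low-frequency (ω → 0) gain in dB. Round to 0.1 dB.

-18.1 dB

T(0) = 200·1000 / (80·100·200) = 0.125
20 log₁₀(0.125) ≈ -18.06 dB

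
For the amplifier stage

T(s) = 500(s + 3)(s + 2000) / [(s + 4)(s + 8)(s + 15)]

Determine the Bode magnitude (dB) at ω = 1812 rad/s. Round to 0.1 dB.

At s = jω = j1812:
zero (s+3): 3 + j1812 → |·| = √(3²+1812²) = √3283353 ≈ 1812, ∠ = arctan(1812/3) ≈ 89.91°
zero (s+2000): 2000 + j1812 → |·| = √(2000²+1812²) = √7283344 ≈ 2698.8, ∠ = arctan(1812/2000) ≈ 42.18°
pole (s+4): 4 + j1812 → |·| = √(4²+1812²) = √3283360 ≈ 1812, ∠ = arctan(1812/4) ≈ 89.87°
pole (s+8): 8 + j1812 → |·| = √(8²+1812²) = √3283408 ≈ 1812, ∠ = arctan(1812/8) ≈ 89.75°
pole (s+15): 15 + j1812 → |·| = √(15²+1812²) = √3283569 ≈ 1812.1, ∠ = arctan(1812/15) ≈ 89.53°
|T| = 500 · 4.8902e+06 / 5.9497e+09 ≈ 0.41096
Gain = 20 log₁₀(0.41096) ≈ -7.72 dB

-7.7 dB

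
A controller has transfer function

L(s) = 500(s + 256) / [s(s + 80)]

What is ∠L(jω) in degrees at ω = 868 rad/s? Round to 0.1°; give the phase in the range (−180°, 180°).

At s = jω = j868:
zero (s+256): 256 + j868 → |·| = √(256²+868²) = √818960 ≈ 904.96, ∠ = arctan(868/256) ≈ 73.57°
pole (s+80): 80 + j868 → |·| = √(80²+868²) = √759824 ≈ 871.68, ∠ = arctan(868/80) ≈ 84.73°
pole at origin: |s| = 868, ∠ = 90.00° (in denominator)
∠L = 73.57° − 174.73° = -101.16°

-101.2°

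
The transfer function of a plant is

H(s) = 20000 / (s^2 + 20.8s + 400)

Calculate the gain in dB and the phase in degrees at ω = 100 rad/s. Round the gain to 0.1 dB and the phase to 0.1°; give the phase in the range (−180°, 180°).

At s = jω = j100:
quadratic: (j100)² + 20.8·j100 + 400 = -9600 + j2080 → |·| ≈ 9822.7, ∠ ≈ 167.77°
|H| = 20000 / 9822.7 ≈ 2.0361
Gain = 20 log₁₀(2.0361) ≈ 6.18 dB
∠H = 0.00° − 167.77° = -167.77°

6.2 dB, -167.8°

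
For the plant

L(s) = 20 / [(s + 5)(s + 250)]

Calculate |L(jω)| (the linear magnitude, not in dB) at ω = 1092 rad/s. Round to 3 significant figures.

1.63e-05

At s = jω = j1092:
pole (s+5): 5 + j1092 → |·| = √(5²+1092²) = √1192489 ≈ 1092, ∠ = arctan(1092/5) ≈ 89.74°
pole (s+250): 250 + j1092 → |·| = √(250²+1092²) = √1254964 ≈ 1120.3, ∠ = arctan(1092/250) ≈ 77.11°
|L| = 20 / 1.2234e+06 ≈ 1.6348e-05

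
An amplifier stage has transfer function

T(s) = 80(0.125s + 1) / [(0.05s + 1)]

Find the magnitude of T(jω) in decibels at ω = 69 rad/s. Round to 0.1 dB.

45.7 dB

At ω = 69 rad/s:
zero (1 + j69·0.125) = 1 + j8.625 → |·| ≈ 8.6828, ∠ ≈ 83.39°
pole (1 + j69·0.05) = 1 + j3.45 → |·| ≈ 3.592, ∠ ≈ 73.84°
|T| = 80 · 8.6828 / (3.592) ≈ 193.38
Gain = 20 log₁₀(193.38) ≈ 45.73 dB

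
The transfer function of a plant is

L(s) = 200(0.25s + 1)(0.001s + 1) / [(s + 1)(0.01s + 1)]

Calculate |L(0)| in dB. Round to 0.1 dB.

46.0 dB

L(0) = 200 · 1 / 1 = 200
20 log₁₀(200) ≈ 46.02 dB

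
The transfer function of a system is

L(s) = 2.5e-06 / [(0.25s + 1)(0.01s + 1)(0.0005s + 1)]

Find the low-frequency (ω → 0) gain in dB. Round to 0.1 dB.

-112.0 dB

L(0) = 2.5e-06 · 1 / 1 = 2.5e-06
20 log₁₀(2.5e-06) ≈ -112.04 dB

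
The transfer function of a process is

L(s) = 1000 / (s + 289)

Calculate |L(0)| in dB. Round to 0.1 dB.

10.8 dB

L(0) = 1000 / 289 ≈ 3.4602
20 log₁₀(3.4602) ≈ 10.78 dB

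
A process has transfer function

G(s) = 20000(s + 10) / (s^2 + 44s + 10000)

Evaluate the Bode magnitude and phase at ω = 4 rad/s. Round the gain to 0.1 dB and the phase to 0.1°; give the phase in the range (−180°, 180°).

26.7 dB, 20.8°

At s = jω = j4:
zero (s+10): 10 + j4 → |·| = √(10²+4²) = √116 ≈ 10.77, ∠ = arctan(4/10) ≈ 21.80°
quadratic: (j4)² + 44·j4 + 10000 = 9984 + j176 → |·| ≈ 9985.6, ∠ ≈ 1.01°
|G| = 20000 · 10.77 / 9985.6 ≈ 21.571
Gain = 20 log₁₀(21.571) ≈ 26.68 dB
∠G = 21.80° − 1.01° = 20.79°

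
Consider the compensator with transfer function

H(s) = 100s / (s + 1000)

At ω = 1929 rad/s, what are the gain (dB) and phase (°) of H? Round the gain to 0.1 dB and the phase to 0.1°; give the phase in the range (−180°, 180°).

At s = jω = j1929:
zero at origin: s = j1929 → |·| = 1929, ∠ = 90.00°
pole (s+1000): 1000 + j1929 → |·| = √(1000²+1929²) = √4721041 ≈ 2172.8, ∠ = arctan(1929/1000) ≈ 62.60°
|H| = 100 · 1929 / 2172.8 ≈ 88.779
Gain = 20 log₁₀(88.779) ≈ 38.97 dB
∠H = 90.00° − 62.60° = 27.40°

39.0 dB, 27.4°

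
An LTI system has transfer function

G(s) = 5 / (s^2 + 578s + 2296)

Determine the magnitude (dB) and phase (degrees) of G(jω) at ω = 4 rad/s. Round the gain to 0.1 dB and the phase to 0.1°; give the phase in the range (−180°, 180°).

-56.3 dB, -45.4°

Substitute s = j4:
Numerator: 5 = 5 + j0
Denominator: (j4)^2 + 578(j4) + 2296 = 2280 + j2312
|N| = √(5² + 0²) ≈ 5, ∠N ≈ 0.00°
|D| = √(2280² + 2312²) ≈ 3247.1, ∠D ≈ 45.40°
|G| = 5 / 3247.1 ≈ 0.0015398
Gain = 20 log₁₀(0.0015398) ≈ -56.25 dB
∠G = 0.00° − 45.40° = -45.40°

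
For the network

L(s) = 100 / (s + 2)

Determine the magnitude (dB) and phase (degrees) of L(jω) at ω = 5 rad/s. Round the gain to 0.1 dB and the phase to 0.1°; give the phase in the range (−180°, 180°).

25.4 dB, -68.2°

Substitute s = j5:
Numerator: 100 = 100 + j0
Denominator: (j5) + 2 = 2 + j5
|N| = √(100² + 0²) ≈ 100, ∠N ≈ 0.00°
|D| = √(2² + 5²) ≈ 5.3852, ∠D ≈ 68.20°
|L| = 100 / 5.3852 ≈ 18.569
Gain = 20 log₁₀(18.569) ≈ 25.38 dB
∠L = 0.00° − 68.20° = -68.20°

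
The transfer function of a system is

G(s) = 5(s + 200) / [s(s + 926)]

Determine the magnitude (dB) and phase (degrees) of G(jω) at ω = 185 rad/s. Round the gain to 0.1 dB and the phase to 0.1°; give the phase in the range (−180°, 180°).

At s = jω = j185:
zero (s+200): 200 + j185 → |·| = √(200²+185²) = √74225 ≈ 272.44, ∠ = arctan(185/200) ≈ 42.77°
pole (s+926): 926 + j185 → |·| = √(926²+185²) = √891701 ≈ 944.3, ∠ = arctan(185/926) ≈ 11.30°
pole at origin: |s| = 185, ∠ = 90.00° (in denominator)
|G| = 5 · 272.44 / 1.747e+05 ≈ 0.0077974
Gain = 20 log₁₀(0.0077974) ≈ -42.16 dB
∠G = 42.77° − 101.30° = -58.53°

-42.2 dB, -58.5°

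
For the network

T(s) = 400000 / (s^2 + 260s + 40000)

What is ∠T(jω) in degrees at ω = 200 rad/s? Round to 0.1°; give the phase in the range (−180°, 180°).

-90.0°

At s = jω = j200:
quadratic: (j200)² + 260·j200 + 40000 = 0 + j52000 → |·| ≈ 52000, ∠ ≈ 90.00°
∠T = 0.00° − 90.00° = -90.00°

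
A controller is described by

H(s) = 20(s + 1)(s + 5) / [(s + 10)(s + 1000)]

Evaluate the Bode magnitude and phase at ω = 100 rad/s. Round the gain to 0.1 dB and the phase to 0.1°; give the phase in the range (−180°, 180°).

5.9 dB, 86.6°

At s = jω = j100:
zero (s+1): 1 + j100 → |·| = √(1²+100²) = √10001 ≈ 100, ∠ = arctan(100/1) ≈ 89.43°
zero (s+5): 5 + j100 → |·| = √(5²+100²) = √10025 ≈ 100.12, ∠ = arctan(100/5) ≈ 87.14°
pole (s+10): 10 + j100 → |·| = √(10²+100²) = √10100 ≈ 100.5, ∠ = arctan(100/10) ≈ 84.29°
pole (s+1000): 1000 + j100 → |·| = √(1000²+100²) = √1010000 ≈ 1005, ∠ = arctan(100/1000) ≈ 5.71°
|H| = 20 · 10012 / 1.01e+05 ≈ 1.9826
Gain = 20 log₁₀(1.9826) ≈ 5.94 dB
∠H = 176.57° − 90.00° = 86.57°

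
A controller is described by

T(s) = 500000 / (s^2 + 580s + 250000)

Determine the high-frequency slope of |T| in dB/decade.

Each pole contributes −20 dB/decade at high frequency; each zero contributes +20 dB/decade.
Net: 0 zero(s) − 2 pole(s) → -40 dB/decade.

-40 dB/decade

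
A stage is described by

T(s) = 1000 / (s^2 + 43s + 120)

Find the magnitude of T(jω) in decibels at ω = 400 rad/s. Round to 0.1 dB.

-44.1 dB

Substitute s = j400:
Numerator: 1000 = 1000 + j0
Denominator: (j400)^2 + 43(j400) + 120 = -159880 + j17200
|N| = √(1000² + 0²) ≈ 1000, ∠N ≈ 0.00°
|D| = √(159880² + 17200²) ≈ 1.608e+05, ∠D ≈ 173.86°
|T| = 1000 / 1.608e+05 ≈ 0.0062189
Gain = 20 log₁₀(0.0062189) ≈ -44.13 dB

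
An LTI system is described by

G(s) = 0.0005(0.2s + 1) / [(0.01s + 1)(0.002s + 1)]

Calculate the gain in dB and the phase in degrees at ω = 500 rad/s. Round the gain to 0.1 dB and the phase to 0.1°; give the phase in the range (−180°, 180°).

-43.2 dB, -34.3°

At ω = 500 rad/s:
zero (1 + j500·0.2) = 1 + j100 → |·| ≈ 100, ∠ ≈ 89.43°
pole (1 + j500·0.01) = 1 + j5 → |·| ≈ 5.099, ∠ ≈ 78.69°
pole (1 + j500·0.002) = 1 + j1 → |·| ≈ 1.4142, ∠ ≈ 45.00°
|G| = 0.0005 · 100 / (5.099 · 1.4142) ≈ 0.0069338
Gain = 20 log₁₀(0.0069338) ≈ -43.18 dB
∠G = (89.43°) − (78.69° + 45.00°) = -34.26°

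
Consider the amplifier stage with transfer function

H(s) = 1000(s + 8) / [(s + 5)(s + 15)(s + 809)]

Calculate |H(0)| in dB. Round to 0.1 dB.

H(0) = 1000·8 / (5·15·809) ≈ 0.13185
20 log₁₀(0.13185) ≈ -17.60 dB

-17.6 dB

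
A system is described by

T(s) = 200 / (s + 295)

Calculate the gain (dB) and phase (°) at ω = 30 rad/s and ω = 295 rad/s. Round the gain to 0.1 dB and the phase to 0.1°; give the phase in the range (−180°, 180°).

Substitute s = j30:
Numerator: 200 = 200 + j0
Denominator: (j30) + 295 = 295 + j30
|N| = √(200² + 0²) ≈ 200, ∠N ≈ 0.00°
|D| = √(295² + 30²) ≈ 296.52, ∠D ≈ 5.81°
|T| = 200 / 296.52 ≈ 0.67449
Gain = 20 log₁₀(0.67449) ≈ -3.42 dB
∠T = 0.00° − 5.81° = -5.81°

Substitute s = j295:
Numerator: 200 = 200 + j0
Denominator: (j295) + 295 = 295 + j295
|N| = √(200² + 0²) ≈ 200, ∠N ≈ 0.00°
|D| = √(295² + 295²) ≈ 417.19, ∠D ≈ 45.00°
|T| = 200 / 417.19 ≈ 0.4794
Gain = 20 log₁₀(0.4794) ≈ -6.39 dB
∠T = 0.00° − 45.00° = -45.00°

ω = 30: -3.4 dB, -5.8°; ω = 295: -6.4 dB, -45.0°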